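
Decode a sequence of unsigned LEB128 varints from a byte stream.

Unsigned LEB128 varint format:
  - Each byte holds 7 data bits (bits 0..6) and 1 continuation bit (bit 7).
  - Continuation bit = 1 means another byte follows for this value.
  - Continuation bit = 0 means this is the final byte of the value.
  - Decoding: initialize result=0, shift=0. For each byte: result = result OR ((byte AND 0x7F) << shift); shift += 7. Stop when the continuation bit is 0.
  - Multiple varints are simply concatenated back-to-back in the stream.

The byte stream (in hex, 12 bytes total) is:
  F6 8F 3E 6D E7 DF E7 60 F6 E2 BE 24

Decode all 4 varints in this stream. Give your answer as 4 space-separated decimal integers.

  byte[0]=0xF6 cont=1 payload=0x76=118: acc |= 118<<0 -> acc=118 shift=7
  byte[1]=0x8F cont=1 payload=0x0F=15: acc |= 15<<7 -> acc=2038 shift=14
  byte[2]=0x3E cont=0 payload=0x3E=62: acc |= 62<<14 -> acc=1017846 shift=21 [end]
Varint 1: bytes[0:3] = F6 8F 3E -> value 1017846 (3 byte(s))
  byte[3]=0x6D cont=0 payload=0x6D=109: acc |= 109<<0 -> acc=109 shift=7 [end]
Varint 2: bytes[3:4] = 6D -> value 109 (1 byte(s))
  byte[4]=0xE7 cont=1 payload=0x67=103: acc |= 103<<0 -> acc=103 shift=7
  byte[5]=0xDF cont=1 payload=0x5F=95: acc |= 95<<7 -> acc=12263 shift=14
  byte[6]=0xE7 cont=1 payload=0x67=103: acc |= 103<<14 -> acc=1699815 shift=21
  byte[7]=0x60 cont=0 payload=0x60=96: acc |= 96<<21 -> acc=203026407 shift=28 [end]
Varint 3: bytes[4:8] = E7 DF E7 60 -> value 203026407 (4 byte(s))
  byte[8]=0xF6 cont=1 payload=0x76=118: acc |= 118<<0 -> acc=118 shift=7
  byte[9]=0xE2 cont=1 payload=0x62=98: acc |= 98<<7 -> acc=12662 shift=14
  byte[10]=0xBE cont=1 payload=0x3E=62: acc |= 62<<14 -> acc=1028470 shift=21
  byte[11]=0x24 cont=0 payload=0x24=36: acc |= 36<<21 -> acc=76525942 shift=28 [end]
Varint 4: bytes[8:12] = F6 E2 BE 24 -> value 76525942 (4 byte(s))

Answer: 1017846 109 203026407 76525942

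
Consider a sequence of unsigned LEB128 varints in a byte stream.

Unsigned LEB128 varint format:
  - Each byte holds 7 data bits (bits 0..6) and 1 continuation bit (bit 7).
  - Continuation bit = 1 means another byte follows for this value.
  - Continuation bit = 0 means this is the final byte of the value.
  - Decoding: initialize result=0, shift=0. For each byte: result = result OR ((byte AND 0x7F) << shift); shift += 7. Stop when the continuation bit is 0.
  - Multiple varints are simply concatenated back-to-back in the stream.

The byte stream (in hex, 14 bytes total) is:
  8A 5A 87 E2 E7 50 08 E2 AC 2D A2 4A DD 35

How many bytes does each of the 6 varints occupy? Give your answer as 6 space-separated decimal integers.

  byte[0]=0x8A cont=1 payload=0x0A=10: acc |= 10<<0 -> acc=10 shift=7
  byte[1]=0x5A cont=0 payload=0x5A=90: acc |= 90<<7 -> acc=11530 shift=14 [end]
Varint 1: bytes[0:2] = 8A 5A -> value 11530 (2 byte(s))
  byte[2]=0x87 cont=1 payload=0x07=7: acc |= 7<<0 -> acc=7 shift=7
  byte[3]=0xE2 cont=1 payload=0x62=98: acc |= 98<<7 -> acc=12551 shift=14
  byte[4]=0xE7 cont=1 payload=0x67=103: acc |= 103<<14 -> acc=1700103 shift=21
  byte[5]=0x50 cont=0 payload=0x50=80: acc |= 80<<21 -> acc=169472263 shift=28 [end]
Varint 2: bytes[2:6] = 87 E2 E7 50 -> value 169472263 (4 byte(s))
  byte[6]=0x08 cont=0 payload=0x08=8: acc |= 8<<0 -> acc=8 shift=7 [end]
Varint 3: bytes[6:7] = 08 -> value 8 (1 byte(s))
  byte[7]=0xE2 cont=1 payload=0x62=98: acc |= 98<<0 -> acc=98 shift=7
  byte[8]=0xAC cont=1 payload=0x2C=44: acc |= 44<<7 -> acc=5730 shift=14
  byte[9]=0x2D cont=0 payload=0x2D=45: acc |= 45<<14 -> acc=743010 shift=21 [end]
Varint 4: bytes[7:10] = E2 AC 2D -> value 743010 (3 byte(s))
  byte[10]=0xA2 cont=1 payload=0x22=34: acc |= 34<<0 -> acc=34 shift=7
  byte[11]=0x4A cont=0 payload=0x4A=74: acc |= 74<<7 -> acc=9506 shift=14 [end]
Varint 5: bytes[10:12] = A2 4A -> value 9506 (2 byte(s))
  byte[12]=0xDD cont=1 payload=0x5D=93: acc |= 93<<0 -> acc=93 shift=7
  byte[13]=0x35 cont=0 payload=0x35=53: acc |= 53<<7 -> acc=6877 shift=14 [end]
Varint 6: bytes[12:14] = DD 35 -> value 6877 (2 byte(s))

Answer: 2 4 1 3 2 2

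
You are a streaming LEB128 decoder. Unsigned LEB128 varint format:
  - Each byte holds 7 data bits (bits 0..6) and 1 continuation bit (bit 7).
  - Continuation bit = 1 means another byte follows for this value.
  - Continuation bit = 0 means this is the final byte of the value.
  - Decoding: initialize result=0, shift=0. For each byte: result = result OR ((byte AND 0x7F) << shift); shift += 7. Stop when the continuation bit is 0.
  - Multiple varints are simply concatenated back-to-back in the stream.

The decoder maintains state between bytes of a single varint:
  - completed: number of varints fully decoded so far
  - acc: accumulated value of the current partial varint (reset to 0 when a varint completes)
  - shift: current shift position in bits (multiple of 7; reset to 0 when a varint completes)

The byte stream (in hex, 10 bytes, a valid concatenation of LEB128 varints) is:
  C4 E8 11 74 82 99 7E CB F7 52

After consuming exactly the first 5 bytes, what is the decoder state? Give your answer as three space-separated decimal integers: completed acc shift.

byte[0]=0xC4 cont=1 payload=0x44: acc |= 68<<0 -> completed=0 acc=68 shift=7
byte[1]=0xE8 cont=1 payload=0x68: acc |= 104<<7 -> completed=0 acc=13380 shift=14
byte[2]=0x11 cont=0 payload=0x11: varint #1 complete (value=291908); reset -> completed=1 acc=0 shift=0
byte[3]=0x74 cont=0 payload=0x74: varint #2 complete (value=116); reset -> completed=2 acc=0 shift=0
byte[4]=0x82 cont=1 payload=0x02: acc |= 2<<0 -> completed=2 acc=2 shift=7

Answer: 2 2 7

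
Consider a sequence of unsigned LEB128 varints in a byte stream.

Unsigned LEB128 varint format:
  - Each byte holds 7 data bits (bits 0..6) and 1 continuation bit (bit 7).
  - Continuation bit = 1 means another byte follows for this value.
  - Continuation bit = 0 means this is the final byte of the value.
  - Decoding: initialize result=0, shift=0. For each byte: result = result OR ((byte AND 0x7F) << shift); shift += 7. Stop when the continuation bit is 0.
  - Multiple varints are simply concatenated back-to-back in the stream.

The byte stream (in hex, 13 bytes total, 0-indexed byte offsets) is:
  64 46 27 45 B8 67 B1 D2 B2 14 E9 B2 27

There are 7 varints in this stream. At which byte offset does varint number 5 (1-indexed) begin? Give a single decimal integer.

Answer: 4

Derivation:
  byte[0]=0x64 cont=0 payload=0x64=100: acc |= 100<<0 -> acc=100 shift=7 [end]
Varint 1: bytes[0:1] = 64 -> value 100 (1 byte(s))
  byte[1]=0x46 cont=0 payload=0x46=70: acc |= 70<<0 -> acc=70 shift=7 [end]
Varint 2: bytes[1:2] = 46 -> value 70 (1 byte(s))
  byte[2]=0x27 cont=0 payload=0x27=39: acc |= 39<<0 -> acc=39 shift=7 [end]
Varint 3: bytes[2:3] = 27 -> value 39 (1 byte(s))
  byte[3]=0x45 cont=0 payload=0x45=69: acc |= 69<<0 -> acc=69 shift=7 [end]
Varint 4: bytes[3:4] = 45 -> value 69 (1 byte(s))
  byte[4]=0xB8 cont=1 payload=0x38=56: acc |= 56<<0 -> acc=56 shift=7
  byte[5]=0x67 cont=0 payload=0x67=103: acc |= 103<<7 -> acc=13240 shift=14 [end]
Varint 5: bytes[4:6] = B8 67 -> value 13240 (2 byte(s))
  byte[6]=0xB1 cont=1 payload=0x31=49: acc |= 49<<0 -> acc=49 shift=7
  byte[7]=0xD2 cont=1 payload=0x52=82: acc |= 82<<7 -> acc=10545 shift=14
  byte[8]=0xB2 cont=1 payload=0x32=50: acc |= 50<<14 -> acc=829745 shift=21
  byte[9]=0x14 cont=0 payload=0x14=20: acc |= 20<<21 -> acc=42772785 shift=28 [end]
Varint 6: bytes[6:10] = B1 D2 B2 14 -> value 42772785 (4 byte(s))
  byte[10]=0xE9 cont=1 payload=0x69=105: acc |= 105<<0 -> acc=105 shift=7
  byte[11]=0xB2 cont=1 payload=0x32=50: acc |= 50<<7 -> acc=6505 shift=14
  byte[12]=0x27 cont=0 payload=0x27=39: acc |= 39<<14 -> acc=645481 shift=21 [end]
Varint 7: bytes[10:13] = E9 B2 27 -> value 645481 (3 byte(s))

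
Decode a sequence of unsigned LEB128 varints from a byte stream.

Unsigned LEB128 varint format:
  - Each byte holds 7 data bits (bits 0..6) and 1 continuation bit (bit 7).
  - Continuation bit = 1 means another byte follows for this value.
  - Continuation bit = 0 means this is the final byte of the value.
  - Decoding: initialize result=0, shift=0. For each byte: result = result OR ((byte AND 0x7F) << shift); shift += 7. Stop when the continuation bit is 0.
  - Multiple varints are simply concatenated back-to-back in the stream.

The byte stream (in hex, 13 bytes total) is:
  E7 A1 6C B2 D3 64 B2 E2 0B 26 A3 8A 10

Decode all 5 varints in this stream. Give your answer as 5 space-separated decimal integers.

Answer: 1773799 1649074 192818 38 263459

Derivation:
  byte[0]=0xE7 cont=1 payload=0x67=103: acc |= 103<<0 -> acc=103 shift=7
  byte[1]=0xA1 cont=1 payload=0x21=33: acc |= 33<<7 -> acc=4327 shift=14
  byte[2]=0x6C cont=0 payload=0x6C=108: acc |= 108<<14 -> acc=1773799 shift=21 [end]
Varint 1: bytes[0:3] = E7 A1 6C -> value 1773799 (3 byte(s))
  byte[3]=0xB2 cont=1 payload=0x32=50: acc |= 50<<0 -> acc=50 shift=7
  byte[4]=0xD3 cont=1 payload=0x53=83: acc |= 83<<7 -> acc=10674 shift=14
  byte[5]=0x64 cont=0 payload=0x64=100: acc |= 100<<14 -> acc=1649074 shift=21 [end]
Varint 2: bytes[3:6] = B2 D3 64 -> value 1649074 (3 byte(s))
  byte[6]=0xB2 cont=1 payload=0x32=50: acc |= 50<<0 -> acc=50 shift=7
  byte[7]=0xE2 cont=1 payload=0x62=98: acc |= 98<<7 -> acc=12594 shift=14
  byte[8]=0x0B cont=0 payload=0x0B=11: acc |= 11<<14 -> acc=192818 shift=21 [end]
Varint 3: bytes[6:9] = B2 E2 0B -> value 192818 (3 byte(s))
  byte[9]=0x26 cont=0 payload=0x26=38: acc |= 38<<0 -> acc=38 shift=7 [end]
Varint 4: bytes[9:10] = 26 -> value 38 (1 byte(s))
  byte[10]=0xA3 cont=1 payload=0x23=35: acc |= 35<<0 -> acc=35 shift=7
  byte[11]=0x8A cont=1 payload=0x0A=10: acc |= 10<<7 -> acc=1315 shift=14
  byte[12]=0x10 cont=0 payload=0x10=16: acc |= 16<<14 -> acc=263459 shift=21 [end]
Varint 5: bytes[10:13] = A3 8A 10 -> value 263459 (3 byte(s))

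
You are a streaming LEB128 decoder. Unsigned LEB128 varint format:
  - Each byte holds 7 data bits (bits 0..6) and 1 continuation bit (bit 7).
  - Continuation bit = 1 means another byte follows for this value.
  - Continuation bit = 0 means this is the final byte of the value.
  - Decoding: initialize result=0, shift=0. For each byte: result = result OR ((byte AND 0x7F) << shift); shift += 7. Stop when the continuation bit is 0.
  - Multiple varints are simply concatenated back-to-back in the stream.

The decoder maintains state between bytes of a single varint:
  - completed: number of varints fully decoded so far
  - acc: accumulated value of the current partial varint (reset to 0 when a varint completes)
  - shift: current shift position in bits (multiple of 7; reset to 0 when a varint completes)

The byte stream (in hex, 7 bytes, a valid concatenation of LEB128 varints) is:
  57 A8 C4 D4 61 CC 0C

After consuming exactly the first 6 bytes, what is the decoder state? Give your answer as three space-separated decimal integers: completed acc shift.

Answer: 2 76 7

Derivation:
byte[0]=0x57 cont=0 payload=0x57: varint #1 complete (value=87); reset -> completed=1 acc=0 shift=0
byte[1]=0xA8 cont=1 payload=0x28: acc |= 40<<0 -> completed=1 acc=40 shift=7
byte[2]=0xC4 cont=1 payload=0x44: acc |= 68<<7 -> completed=1 acc=8744 shift=14
byte[3]=0xD4 cont=1 payload=0x54: acc |= 84<<14 -> completed=1 acc=1385000 shift=21
byte[4]=0x61 cont=0 payload=0x61: varint #2 complete (value=204808744); reset -> completed=2 acc=0 shift=0
byte[5]=0xCC cont=1 payload=0x4C: acc |= 76<<0 -> completed=2 acc=76 shift=7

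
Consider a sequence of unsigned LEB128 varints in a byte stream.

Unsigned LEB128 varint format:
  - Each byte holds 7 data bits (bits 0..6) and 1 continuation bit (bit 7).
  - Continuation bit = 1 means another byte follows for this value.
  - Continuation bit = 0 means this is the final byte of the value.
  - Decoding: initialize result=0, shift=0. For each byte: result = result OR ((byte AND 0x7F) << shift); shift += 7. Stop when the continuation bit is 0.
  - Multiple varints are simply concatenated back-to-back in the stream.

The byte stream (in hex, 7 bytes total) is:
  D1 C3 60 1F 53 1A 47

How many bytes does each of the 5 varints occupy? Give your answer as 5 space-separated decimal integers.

Answer: 3 1 1 1 1

Derivation:
  byte[0]=0xD1 cont=1 payload=0x51=81: acc |= 81<<0 -> acc=81 shift=7
  byte[1]=0xC3 cont=1 payload=0x43=67: acc |= 67<<7 -> acc=8657 shift=14
  byte[2]=0x60 cont=0 payload=0x60=96: acc |= 96<<14 -> acc=1581521 shift=21 [end]
Varint 1: bytes[0:3] = D1 C3 60 -> value 1581521 (3 byte(s))
  byte[3]=0x1F cont=0 payload=0x1F=31: acc |= 31<<0 -> acc=31 shift=7 [end]
Varint 2: bytes[3:4] = 1F -> value 31 (1 byte(s))
  byte[4]=0x53 cont=0 payload=0x53=83: acc |= 83<<0 -> acc=83 shift=7 [end]
Varint 3: bytes[4:5] = 53 -> value 83 (1 byte(s))
  byte[5]=0x1A cont=0 payload=0x1A=26: acc |= 26<<0 -> acc=26 shift=7 [end]
Varint 4: bytes[5:6] = 1A -> value 26 (1 byte(s))
  byte[6]=0x47 cont=0 payload=0x47=71: acc |= 71<<0 -> acc=71 shift=7 [end]
Varint 5: bytes[6:7] = 47 -> value 71 (1 byte(s))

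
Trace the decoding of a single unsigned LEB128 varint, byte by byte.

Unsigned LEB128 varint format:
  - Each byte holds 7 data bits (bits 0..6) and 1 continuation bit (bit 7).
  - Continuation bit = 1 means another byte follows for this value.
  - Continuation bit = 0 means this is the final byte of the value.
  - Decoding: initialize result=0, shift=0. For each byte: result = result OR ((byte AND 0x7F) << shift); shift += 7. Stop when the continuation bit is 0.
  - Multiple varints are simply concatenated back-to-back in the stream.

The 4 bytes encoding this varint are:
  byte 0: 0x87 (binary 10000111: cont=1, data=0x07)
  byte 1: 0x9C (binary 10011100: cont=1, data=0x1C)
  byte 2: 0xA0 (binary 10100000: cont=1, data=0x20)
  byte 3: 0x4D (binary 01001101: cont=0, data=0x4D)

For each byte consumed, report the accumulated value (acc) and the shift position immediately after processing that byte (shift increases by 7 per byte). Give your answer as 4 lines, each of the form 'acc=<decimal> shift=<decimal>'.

byte 0=0x87: payload=0x07=7, contrib = 7<<0 = 7; acc -> 7, shift -> 7
byte 1=0x9C: payload=0x1C=28, contrib = 28<<7 = 3584; acc -> 3591, shift -> 14
byte 2=0xA0: payload=0x20=32, contrib = 32<<14 = 524288; acc -> 527879, shift -> 21
byte 3=0x4D: payload=0x4D=77, contrib = 77<<21 = 161480704; acc -> 162008583, shift -> 28

Answer: acc=7 shift=7
acc=3591 shift=14
acc=527879 shift=21
acc=162008583 shift=28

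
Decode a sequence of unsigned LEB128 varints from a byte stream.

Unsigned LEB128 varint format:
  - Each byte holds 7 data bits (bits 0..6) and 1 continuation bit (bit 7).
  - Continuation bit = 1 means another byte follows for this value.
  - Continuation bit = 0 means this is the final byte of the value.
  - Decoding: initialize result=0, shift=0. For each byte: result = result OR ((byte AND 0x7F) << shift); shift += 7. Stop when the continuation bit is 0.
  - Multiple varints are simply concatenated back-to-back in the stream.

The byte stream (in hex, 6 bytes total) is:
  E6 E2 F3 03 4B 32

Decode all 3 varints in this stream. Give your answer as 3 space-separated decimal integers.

Answer: 8188262 75 50

Derivation:
  byte[0]=0xE6 cont=1 payload=0x66=102: acc |= 102<<0 -> acc=102 shift=7
  byte[1]=0xE2 cont=1 payload=0x62=98: acc |= 98<<7 -> acc=12646 shift=14
  byte[2]=0xF3 cont=1 payload=0x73=115: acc |= 115<<14 -> acc=1896806 shift=21
  byte[3]=0x03 cont=0 payload=0x03=3: acc |= 3<<21 -> acc=8188262 shift=28 [end]
Varint 1: bytes[0:4] = E6 E2 F3 03 -> value 8188262 (4 byte(s))
  byte[4]=0x4B cont=0 payload=0x4B=75: acc |= 75<<0 -> acc=75 shift=7 [end]
Varint 2: bytes[4:5] = 4B -> value 75 (1 byte(s))
  byte[5]=0x32 cont=0 payload=0x32=50: acc |= 50<<0 -> acc=50 shift=7 [end]
Varint 3: bytes[5:6] = 32 -> value 50 (1 byte(s))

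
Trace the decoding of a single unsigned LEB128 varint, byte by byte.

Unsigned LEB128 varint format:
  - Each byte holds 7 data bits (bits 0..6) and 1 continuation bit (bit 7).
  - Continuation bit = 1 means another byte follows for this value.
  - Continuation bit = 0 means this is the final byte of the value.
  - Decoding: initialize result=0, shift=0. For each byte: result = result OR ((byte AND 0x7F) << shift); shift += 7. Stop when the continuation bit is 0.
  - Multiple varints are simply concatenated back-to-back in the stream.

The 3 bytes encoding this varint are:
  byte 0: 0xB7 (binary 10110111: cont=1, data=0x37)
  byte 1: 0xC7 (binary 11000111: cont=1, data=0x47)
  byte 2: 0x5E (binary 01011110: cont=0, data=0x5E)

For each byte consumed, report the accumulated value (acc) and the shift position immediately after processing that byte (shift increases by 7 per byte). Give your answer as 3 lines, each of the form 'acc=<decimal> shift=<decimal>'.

byte 0=0xB7: payload=0x37=55, contrib = 55<<0 = 55; acc -> 55, shift -> 7
byte 1=0xC7: payload=0x47=71, contrib = 71<<7 = 9088; acc -> 9143, shift -> 14
byte 2=0x5E: payload=0x5E=94, contrib = 94<<14 = 1540096; acc -> 1549239, shift -> 21

Answer: acc=55 shift=7
acc=9143 shift=14
acc=1549239 shift=21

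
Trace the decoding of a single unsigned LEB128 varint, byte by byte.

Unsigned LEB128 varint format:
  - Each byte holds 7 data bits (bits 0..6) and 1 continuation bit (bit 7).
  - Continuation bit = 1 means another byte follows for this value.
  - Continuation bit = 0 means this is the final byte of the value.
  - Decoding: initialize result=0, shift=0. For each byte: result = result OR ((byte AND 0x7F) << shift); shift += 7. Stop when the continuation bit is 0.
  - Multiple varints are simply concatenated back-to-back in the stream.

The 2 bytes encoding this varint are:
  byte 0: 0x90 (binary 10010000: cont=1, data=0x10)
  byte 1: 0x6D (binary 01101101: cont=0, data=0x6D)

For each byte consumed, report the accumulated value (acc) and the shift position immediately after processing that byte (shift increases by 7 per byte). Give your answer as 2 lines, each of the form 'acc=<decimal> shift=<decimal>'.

byte 0=0x90: payload=0x10=16, contrib = 16<<0 = 16; acc -> 16, shift -> 7
byte 1=0x6D: payload=0x6D=109, contrib = 109<<7 = 13952; acc -> 13968, shift -> 14

Answer: acc=16 shift=7
acc=13968 shift=14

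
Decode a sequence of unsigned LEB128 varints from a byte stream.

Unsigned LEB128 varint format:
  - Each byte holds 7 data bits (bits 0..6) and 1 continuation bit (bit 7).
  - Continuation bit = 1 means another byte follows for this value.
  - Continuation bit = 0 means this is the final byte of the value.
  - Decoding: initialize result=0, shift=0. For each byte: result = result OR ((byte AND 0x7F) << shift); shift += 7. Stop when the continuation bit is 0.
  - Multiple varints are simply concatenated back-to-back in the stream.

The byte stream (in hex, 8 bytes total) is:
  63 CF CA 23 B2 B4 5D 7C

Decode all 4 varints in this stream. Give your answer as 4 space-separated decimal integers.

  byte[0]=0x63 cont=0 payload=0x63=99: acc |= 99<<0 -> acc=99 shift=7 [end]
Varint 1: bytes[0:1] = 63 -> value 99 (1 byte(s))
  byte[1]=0xCF cont=1 payload=0x4F=79: acc |= 79<<0 -> acc=79 shift=7
  byte[2]=0xCA cont=1 payload=0x4A=74: acc |= 74<<7 -> acc=9551 shift=14
  byte[3]=0x23 cont=0 payload=0x23=35: acc |= 35<<14 -> acc=582991 shift=21 [end]
Varint 2: bytes[1:4] = CF CA 23 -> value 582991 (3 byte(s))
  byte[4]=0xB2 cont=1 payload=0x32=50: acc |= 50<<0 -> acc=50 shift=7
  byte[5]=0xB4 cont=1 payload=0x34=52: acc |= 52<<7 -> acc=6706 shift=14
  byte[6]=0x5D cont=0 payload=0x5D=93: acc |= 93<<14 -> acc=1530418 shift=21 [end]
Varint 3: bytes[4:7] = B2 B4 5D -> value 1530418 (3 byte(s))
  byte[7]=0x7C cont=0 payload=0x7C=124: acc |= 124<<0 -> acc=124 shift=7 [end]
Varint 4: bytes[7:8] = 7C -> value 124 (1 byte(s))

Answer: 99 582991 1530418 124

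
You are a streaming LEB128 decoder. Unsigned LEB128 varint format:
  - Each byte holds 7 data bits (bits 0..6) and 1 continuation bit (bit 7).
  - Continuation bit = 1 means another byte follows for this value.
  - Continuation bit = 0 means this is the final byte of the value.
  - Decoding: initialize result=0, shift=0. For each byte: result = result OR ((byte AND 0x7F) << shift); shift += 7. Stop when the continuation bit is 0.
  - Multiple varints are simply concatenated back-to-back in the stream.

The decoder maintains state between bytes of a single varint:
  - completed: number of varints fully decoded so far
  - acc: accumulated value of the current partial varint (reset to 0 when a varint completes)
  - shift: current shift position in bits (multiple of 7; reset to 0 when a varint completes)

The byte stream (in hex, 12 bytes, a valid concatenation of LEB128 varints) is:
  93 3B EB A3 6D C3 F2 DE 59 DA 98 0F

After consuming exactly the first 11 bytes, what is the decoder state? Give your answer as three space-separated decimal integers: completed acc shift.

byte[0]=0x93 cont=1 payload=0x13: acc |= 19<<0 -> completed=0 acc=19 shift=7
byte[1]=0x3B cont=0 payload=0x3B: varint #1 complete (value=7571); reset -> completed=1 acc=0 shift=0
byte[2]=0xEB cont=1 payload=0x6B: acc |= 107<<0 -> completed=1 acc=107 shift=7
byte[3]=0xA3 cont=1 payload=0x23: acc |= 35<<7 -> completed=1 acc=4587 shift=14
byte[4]=0x6D cont=0 payload=0x6D: varint #2 complete (value=1790443); reset -> completed=2 acc=0 shift=0
byte[5]=0xC3 cont=1 payload=0x43: acc |= 67<<0 -> completed=2 acc=67 shift=7
byte[6]=0xF2 cont=1 payload=0x72: acc |= 114<<7 -> completed=2 acc=14659 shift=14
byte[7]=0xDE cont=1 payload=0x5E: acc |= 94<<14 -> completed=2 acc=1554755 shift=21
byte[8]=0x59 cont=0 payload=0x59: varint #3 complete (value=188201283); reset -> completed=3 acc=0 shift=0
byte[9]=0xDA cont=1 payload=0x5A: acc |= 90<<0 -> completed=3 acc=90 shift=7
byte[10]=0x98 cont=1 payload=0x18: acc |= 24<<7 -> completed=3 acc=3162 shift=14

Answer: 3 3162 14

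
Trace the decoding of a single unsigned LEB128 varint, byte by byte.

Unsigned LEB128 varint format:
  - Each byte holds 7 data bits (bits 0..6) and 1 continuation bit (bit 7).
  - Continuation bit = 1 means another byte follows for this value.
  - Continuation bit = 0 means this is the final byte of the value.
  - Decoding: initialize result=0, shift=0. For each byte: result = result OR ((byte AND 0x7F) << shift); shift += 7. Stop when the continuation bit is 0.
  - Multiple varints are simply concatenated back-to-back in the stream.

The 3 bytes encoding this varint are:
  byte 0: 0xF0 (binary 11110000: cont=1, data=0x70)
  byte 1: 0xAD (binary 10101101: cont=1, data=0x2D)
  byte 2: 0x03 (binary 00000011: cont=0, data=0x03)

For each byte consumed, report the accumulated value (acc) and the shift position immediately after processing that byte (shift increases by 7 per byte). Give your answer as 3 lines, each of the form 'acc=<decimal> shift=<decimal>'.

byte 0=0xF0: payload=0x70=112, contrib = 112<<0 = 112; acc -> 112, shift -> 7
byte 1=0xAD: payload=0x2D=45, contrib = 45<<7 = 5760; acc -> 5872, shift -> 14
byte 2=0x03: payload=0x03=3, contrib = 3<<14 = 49152; acc -> 55024, shift -> 21

Answer: acc=112 shift=7
acc=5872 shift=14
acc=55024 shift=21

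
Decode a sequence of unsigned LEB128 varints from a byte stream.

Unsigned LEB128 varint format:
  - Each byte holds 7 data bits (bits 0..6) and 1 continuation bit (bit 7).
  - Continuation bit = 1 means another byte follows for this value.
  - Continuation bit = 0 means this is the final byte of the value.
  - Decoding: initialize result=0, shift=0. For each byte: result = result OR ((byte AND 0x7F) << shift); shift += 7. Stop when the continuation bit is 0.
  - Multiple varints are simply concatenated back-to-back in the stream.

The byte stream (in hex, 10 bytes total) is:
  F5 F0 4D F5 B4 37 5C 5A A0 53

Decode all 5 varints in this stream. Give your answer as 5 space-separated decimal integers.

  byte[0]=0xF5 cont=1 payload=0x75=117: acc |= 117<<0 -> acc=117 shift=7
  byte[1]=0xF0 cont=1 payload=0x70=112: acc |= 112<<7 -> acc=14453 shift=14
  byte[2]=0x4D cont=0 payload=0x4D=77: acc |= 77<<14 -> acc=1276021 shift=21 [end]
Varint 1: bytes[0:3] = F5 F0 4D -> value 1276021 (3 byte(s))
  byte[3]=0xF5 cont=1 payload=0x75=117: acc |= 117<<0 -> acc=117 shift=7
  byte[4]=0xB4 cont=1 payload=0x34=52: acc |= 52<<7 -> acc=6773 shift=14
  byte[5]=0x37 cont=0 payload=0x37=55: acc |= 55<<14 -> acc=907893 shift=21 [end]
Varint 2: bytes[3:6] = F5 B4 37 -> value 907893 (3 byte(s))
  byte[6]=0x5C cont=0 payload=0x5C=92: acc |= 92<<0 -> acc=92 shift=7 [end]
Varint 3: bytes[6:7] = 5C -> value 92 (1 byte(s))
  byte[7]=0x5A cont=0 payload=0x5A=90: acc |= 90<<0 -> acc=90 shift=7 [end]
Varint 4: bytes[7:8] = 5A -> value 90 (1 byte(s))
  byte[8]=0xA0 cont=1 payload=0x20=32: acc |= 32<<0 -> acc=32 shift=7
  byte[9]=0x53 cont=0 payload=0x53=83: acc |= 83<<7 -> acc=10656 shift=14 [end]
Varint 5: bytes[8:10] = A0 53 -> value 10656 (2 byte(s))

Answer: 1276021 907893 92 90 10656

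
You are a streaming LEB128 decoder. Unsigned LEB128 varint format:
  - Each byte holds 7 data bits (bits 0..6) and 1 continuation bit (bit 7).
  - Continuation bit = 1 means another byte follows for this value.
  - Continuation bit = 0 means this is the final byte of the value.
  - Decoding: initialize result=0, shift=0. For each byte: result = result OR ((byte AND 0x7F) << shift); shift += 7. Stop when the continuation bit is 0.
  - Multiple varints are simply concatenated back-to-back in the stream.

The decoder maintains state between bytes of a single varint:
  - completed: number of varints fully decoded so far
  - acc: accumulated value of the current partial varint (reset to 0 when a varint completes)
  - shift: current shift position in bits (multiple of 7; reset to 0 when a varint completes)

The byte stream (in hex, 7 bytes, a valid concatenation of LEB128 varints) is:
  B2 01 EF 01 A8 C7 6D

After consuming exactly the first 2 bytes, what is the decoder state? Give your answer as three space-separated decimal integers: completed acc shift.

byte[0]=0xB2 cont=1 payload=0x32: acc |= 50<<0 -> completed=0 acc=50 shift=7
byte[1]=0x01 cont=0 payload=0x01: varint #1 complete (value=178); reset -> completed=1 acc=0 shift=0

Answer: 1 0 0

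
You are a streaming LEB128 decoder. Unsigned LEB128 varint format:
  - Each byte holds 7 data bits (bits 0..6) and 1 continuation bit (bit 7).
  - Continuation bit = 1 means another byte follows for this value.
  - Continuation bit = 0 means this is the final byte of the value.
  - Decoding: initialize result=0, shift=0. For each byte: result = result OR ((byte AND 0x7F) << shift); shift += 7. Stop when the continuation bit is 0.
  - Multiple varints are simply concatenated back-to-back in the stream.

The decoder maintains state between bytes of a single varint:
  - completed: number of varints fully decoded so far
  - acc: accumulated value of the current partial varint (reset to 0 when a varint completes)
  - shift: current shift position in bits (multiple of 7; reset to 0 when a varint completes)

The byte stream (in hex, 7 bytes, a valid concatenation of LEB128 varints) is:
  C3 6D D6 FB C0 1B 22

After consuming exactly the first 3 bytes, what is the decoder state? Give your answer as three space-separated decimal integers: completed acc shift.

byte[0]=0xC3 cont=1 payload=0x43: acc |= 67<<0 -> completed=0 acc=67 shift=7
byte[1]=0x6D cont=0 payload=0x6D: varint #1 complete (value=14019); reset -> completed=1 acc=0 shift=0
byte[2]=0xD6 cont=1 payload=0x56: acc |= 86<<0 -> completed=1 acc=86 shift=7

Answer: 1 86 7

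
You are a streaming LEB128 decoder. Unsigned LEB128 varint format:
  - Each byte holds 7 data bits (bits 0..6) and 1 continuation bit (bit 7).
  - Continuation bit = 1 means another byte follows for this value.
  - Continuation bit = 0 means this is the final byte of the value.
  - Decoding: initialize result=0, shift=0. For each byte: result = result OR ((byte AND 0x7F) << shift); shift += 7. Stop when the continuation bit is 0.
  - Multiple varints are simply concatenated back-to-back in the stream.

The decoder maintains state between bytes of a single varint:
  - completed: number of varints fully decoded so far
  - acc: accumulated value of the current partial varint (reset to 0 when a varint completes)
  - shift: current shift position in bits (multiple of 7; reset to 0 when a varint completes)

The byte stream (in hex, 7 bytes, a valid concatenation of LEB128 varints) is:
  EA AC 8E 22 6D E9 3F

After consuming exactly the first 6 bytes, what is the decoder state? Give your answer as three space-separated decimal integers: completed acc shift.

byte[0]=0xEA cont=1 payload=0x6A: acc |= 106<<0 -> completed=0 acc=106 shift=7
byte[1]=0xAC cont=1 payload=0x2C: acc |= 44<<7 -> completed=0 acc=5738 shift=14
byte[2]=0x8E cont=1 payload=0x0E: acc |= 14<<14 -> completed=0 acc=235114 shift=21
byte[3]=0x22 cont=0 payload=0x22: varint #1 complete (value=71538282); reset -> completed=1 acc=0 shift=0
byte[4]=0x6D cont=0 payload=0x6D: varint #2 complete (value=109); reset -> completed=2 acc=0 shift=0
byte[5]=0xE9 cont=1 payload=0x69: acc |= 105<<0 -> completed=2 acc=105 shift=7

Answer: 2 105 7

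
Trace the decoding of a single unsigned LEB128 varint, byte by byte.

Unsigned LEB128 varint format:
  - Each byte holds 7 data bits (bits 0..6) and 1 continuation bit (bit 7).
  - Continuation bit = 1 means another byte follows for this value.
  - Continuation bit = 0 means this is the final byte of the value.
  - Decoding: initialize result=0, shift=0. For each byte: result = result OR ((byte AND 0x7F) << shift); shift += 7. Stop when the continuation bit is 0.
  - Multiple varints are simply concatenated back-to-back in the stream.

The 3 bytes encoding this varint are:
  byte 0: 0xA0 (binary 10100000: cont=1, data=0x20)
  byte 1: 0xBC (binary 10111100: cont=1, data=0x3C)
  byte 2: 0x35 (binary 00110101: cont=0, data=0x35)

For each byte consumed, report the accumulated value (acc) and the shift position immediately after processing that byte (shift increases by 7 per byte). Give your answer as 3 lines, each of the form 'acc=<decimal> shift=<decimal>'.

Answer: acc=32 shift=7
acc=7712 shift=14
acc=876064 shift=21

Derivation:
byte 0=0xA0: payload=0x20=32, contrib = 32<<0 = 32; acc -> 32, shift -> 7
byte 1=0xBC: payload=0x3C=60, contrib = 60<<7 = 7680; acc -> 7712, shift -> 14
byte 2=0x35: payload=0x35=53, contrib = 53<<14 = 868352; acc -> 876064, shift -> 21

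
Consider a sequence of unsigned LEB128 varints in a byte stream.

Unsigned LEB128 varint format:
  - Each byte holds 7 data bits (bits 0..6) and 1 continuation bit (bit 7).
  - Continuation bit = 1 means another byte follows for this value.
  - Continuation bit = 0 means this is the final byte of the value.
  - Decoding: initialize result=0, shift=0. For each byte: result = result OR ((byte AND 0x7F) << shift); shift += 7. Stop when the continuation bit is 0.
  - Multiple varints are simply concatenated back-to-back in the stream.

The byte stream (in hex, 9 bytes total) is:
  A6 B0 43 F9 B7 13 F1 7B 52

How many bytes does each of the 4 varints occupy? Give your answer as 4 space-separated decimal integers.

Answer: 3 3 2 1

Derivation:
  byte[0]=0xA6 cont=1 payload=0x26=38: acc |= 38<<0 -> acc=38 shift=7
  byte[1]=0xB0 cont=1 payload=0x30=48: acc |= 48<<7 -> acc=6182 shift=14
  byte[2]=0x43 cont=0 payload=0x43=67: acc |= 67<<14 -> acc=1103910 shift=21 [end]
Varint 1: bytes[0:3] = A6 B0 43 -> value 1103910 (3 byte(s))
  byte[3]=0xF9 cont=1 payload=0x79=121: acc |= 121<<0 -> acc=121 shift=7
  byte[4]=0xB7 cont=1 payload=0x37=55: acc |= 55<<7 -> acc=7161 shift=14
  byte[5]=0x13 cont=0 payload=0x13=19: acc |= 19<<14 -> acc=318457 shift=21 [end]
Varint 2: bytes[3:6] = F9 B7 13 -> value 318457 (3 byte(s))
  byte[6]=0xF1 cont=1 payload=0x71=113: acc |= 113<<0 -> acc=113 shift=7
  byte[7]=0x7B cont=0 payload=0x7B=123: acc |= 123<<7 -> acc=15857 shift=14 [end]
Varint 3: bytes[6:8] = F1 7B -> value 15857 (2 byte(s))
  byte[8]=0x52 cont=0 payload=0x52=82: acc |= 82<<0 -> acc=82 shift=7 [end]
Varint 4: bytes[8:9] = 52 -> value 82 (1 byte(s))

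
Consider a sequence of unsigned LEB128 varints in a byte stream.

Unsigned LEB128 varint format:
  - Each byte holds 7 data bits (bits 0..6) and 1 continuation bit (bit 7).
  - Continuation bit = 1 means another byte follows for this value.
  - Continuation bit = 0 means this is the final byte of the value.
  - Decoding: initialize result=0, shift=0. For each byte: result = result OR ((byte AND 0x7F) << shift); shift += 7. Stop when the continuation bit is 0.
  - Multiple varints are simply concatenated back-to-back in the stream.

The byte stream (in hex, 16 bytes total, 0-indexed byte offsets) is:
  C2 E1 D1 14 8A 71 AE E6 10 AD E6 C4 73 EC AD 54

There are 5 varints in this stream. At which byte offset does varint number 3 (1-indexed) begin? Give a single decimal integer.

Answer: 6

Derivation:
  byte[0]=0xC2 cont=1 payload=0x42=66: acc |= 66<<0 -> acc=66 shift=7
  byte[1]=0xE1 cont=1 payload=0x61=97: acc |= 97<<7 -> acc=12482 shift=14
  byte[2]=0xD1 cont=1 payload=0x51=81: acc |= 81<<14 -> acc=1339586 shift=21
  byte[3]=0x14 cont=0 payload=0x14=20: acc |= 20<<21 -> acc=43282626 shift=28 [end]
Varint 1: bytes[0:4] = C2 E1 D1 14 -> value 43282626 (4 byte(s))
  byte[4]=0x8A cont=1 payload=0x0A=10: acc |= 10<<0 -> acc=10 shift=7
  byte[5]=0x71 cont=0 payload=0x71=113: acc |= 113<<7 -> acc=14474 shift=14 [end]
Varint 2: bytes[4:6] = 8A 71 -> value 14474 (2 byte(s))
  byte[6]=0xAE cont=1 payload=0x2E=46: acc |= 46<<0 -> acc=46 shift=7
  byte[7]=0xE6 cont=1 payload=0x66=102: acc |= 102<<7 -> acc=13102 shift=14
  byte[8]=0x10 cont=0 payload=0x10=16: acc |= 16<<14 -> acc=275246 shift=21 [end]
Varint 3: bytes[6:9] = AE E6 10 -> value 275246 (3 byte(s))
  byte[9]=0xAD cont=1 payload=0x2D=45: acc |= 45<<0 -> acc=45 shift=7
  byte[10]=0xE6 cont=1 payload=0x66=102: acc |= 102<<7 -> acc=13101 shift=14
  byte[11]=0xC4 cont=1 payload=0x44=68: acc |= 68<<14 -> acc=1127213 shift=21
  byte[12]=0x73 cont=0 payload=0x73=115: acc |= 115<<21 -> acc=242299693 shift=28 [end]
Varint 4: bytes[9:13] = AD E6 C4 73 -> value 242299693 (4 byte(s))
  byte[13]=0xEC cont=1 payload=0x6C=108: acc |= 108<<0 -> acc=108 shift=7
  byte[14]=0xAD cont=1 payload=0x2D=45: acc |= 45<<7 -> acc=5868 shift=14
  byte[15]=0x54 cont=0 payload=0x54=84: acc |= 84<<14 -> acc=1382124 shift=21 [end]
Varint 5: bytes[13:16] = EC AD 54 -> value 1382124 (3 byte(s))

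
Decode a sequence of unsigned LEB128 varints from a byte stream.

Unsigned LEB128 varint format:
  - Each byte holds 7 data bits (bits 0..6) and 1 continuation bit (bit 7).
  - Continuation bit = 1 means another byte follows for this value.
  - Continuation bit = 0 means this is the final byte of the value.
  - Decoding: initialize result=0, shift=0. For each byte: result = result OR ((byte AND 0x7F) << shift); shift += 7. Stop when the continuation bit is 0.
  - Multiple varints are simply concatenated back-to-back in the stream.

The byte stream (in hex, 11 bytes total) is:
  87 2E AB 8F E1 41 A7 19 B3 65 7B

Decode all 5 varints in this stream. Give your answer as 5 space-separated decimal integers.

Answer: 5895 137906091 3239 12979 123

Derivation:
  byte[0]=0x87 cont=1 payload=0x07=7: acc |= 7<<0 -> acc=7 shift=7
  byte[1]=0x2E cont=0 payload=0x2E=46: acc |= 46<<7 -> acc=5895 shift=14 [end]
Varint 1: bytes[0:2] = 87 2E -> value 5895 (2 byte(s))
  byte[2]=0xAB cont=1 payload=0x2B=43: acc |= 43<<0 -> acc=43 shift=7
  byte[3]=0x8F cont=1 payload=0x0F=15: acc |= 15<<7 -> acc=1963 shift=14
  byte[4]=0xE1 cont=1 payload=0x61=97: acc |= 97<<14 -> acc=1591211 shift=21
  byte[5]=0x41 cont=0 payload=0x41=65: acc |= 65<<21 -> acc=137906091 shift=28 [end]
Varint 2: bytes[2:6] = AB 8F E1 41 -> value 137906091 (4 byte(s))
  byte[6]=0xA7 cont=1 payload=0x27=39: acc |= 39<<0 -> acc=39 shift=7
  byte[7]=0x19 cont=0 payload=0x19=25: acc |= 25<<7 -> acc=3239 shift=14 [end]
Varint 3: bytes[6:8] = A7 19 -> value 3239 (2 byte(s))
  byte[8]=0xB3 cont=1 payload=0x33=51: acc |= 51<<0 -> acc=51 shift=7
  byte[9]=0x65 cont=0 payload=0x65=101: acc |= 101<<7 -> acc=12979 shift=14 [end]
Varint 4: bytes[8:10] = B3 65 -> value 12979 (2 byte(s))
  byte[10]=0x7B cont=0 payload=0x7B=123: acc |= 123<<0 -> acc=123 shift=7 [end]
Varint 5: bytes[10:11] = 7B -> value 123 (1 byte(s))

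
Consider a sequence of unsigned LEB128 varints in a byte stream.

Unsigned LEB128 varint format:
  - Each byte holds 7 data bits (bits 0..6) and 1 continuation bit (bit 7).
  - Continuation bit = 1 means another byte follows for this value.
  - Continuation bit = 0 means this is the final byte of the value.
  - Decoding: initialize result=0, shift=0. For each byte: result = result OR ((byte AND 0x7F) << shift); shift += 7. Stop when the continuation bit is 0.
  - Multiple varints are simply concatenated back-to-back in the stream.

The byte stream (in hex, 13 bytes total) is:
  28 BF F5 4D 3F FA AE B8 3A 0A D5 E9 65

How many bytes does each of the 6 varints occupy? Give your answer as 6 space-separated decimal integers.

  byte[0]=0x28 cont=0 payload=0x28=40: acc |= 40<<0 -> acc=40 shift=7 [end]
Varint 1: bytes[0:1] = 28 -> value 40 (1 byte(s))
  byte[1]=0xBF cont=1 payload=0x3F=63: acc |= 63<<0 -> acc=63 shift=7
  byte[2]=0xF5 cont=1 payload=0x75=117: acc |= 117<<7 -> acc=15039 shift=14
  byte[3]=0x4D cont=0 payload=0x4D=77: acc |= 77<<14 -> acc=1276607 shift=21 [end]
Varint 2: bytes[1:4] = BF F5 4D -> value 1276607 (3 byte(s))
  byte[4]=0x3F cont=0 payload=0x3F=63: acc |= 63<<0 -> acc=63 shift=7 [end]
Varint 3: bytes[4:5] = 3F -> value 63 (1 byte(s))
  byte[5]=0xFA cont=1 payload=0x7A=122: acc |= 122<<0 -> acc=122 shift=7
  byte[6]=0xAE cont=1 payload=0x2E=46: acc |= 46<<7 -> acc=6010 shift=14
  byte[7]=0xB8 cont=1 payload=0x38=56: acc |= 56<<14 -> acc=923514 shift=21
  byte[8]=0x3A cont=0 payload=0x3A=58: acc |= 58<<21 -> acc=122558330 shift=28 [end]
Varint 4: bytes[5:9] = FA AE B8 3A -> value 122558330 (4 byte(s))
  byte[9]=0x0A cont=0 payload=0x0A=10: acc |= 10<<0 -> acc=10 shift=7 [end]
Varint 5: bytes[9:10] = 0A -> value 10 (1 byte(s))
  byte[10]=0xD5 cont=1 payload=0x55=85: acc |= 85<<0 -> acc=85 shift=7
  byte[11]=0xE9 cont=1 payload=0x69=105: acc |= 105<<7 -> acc=13525 shift=14
  byte[12]=0x65 cont=0 payload=0x65=101: acc |= 101<<14 -> acc=1668309 shift=21 [end]
Varint 6: bytes[10:13] = D5 E9 65 -> value 1668309 (3 byte(s))

Answer: 1 3 1 4 1 3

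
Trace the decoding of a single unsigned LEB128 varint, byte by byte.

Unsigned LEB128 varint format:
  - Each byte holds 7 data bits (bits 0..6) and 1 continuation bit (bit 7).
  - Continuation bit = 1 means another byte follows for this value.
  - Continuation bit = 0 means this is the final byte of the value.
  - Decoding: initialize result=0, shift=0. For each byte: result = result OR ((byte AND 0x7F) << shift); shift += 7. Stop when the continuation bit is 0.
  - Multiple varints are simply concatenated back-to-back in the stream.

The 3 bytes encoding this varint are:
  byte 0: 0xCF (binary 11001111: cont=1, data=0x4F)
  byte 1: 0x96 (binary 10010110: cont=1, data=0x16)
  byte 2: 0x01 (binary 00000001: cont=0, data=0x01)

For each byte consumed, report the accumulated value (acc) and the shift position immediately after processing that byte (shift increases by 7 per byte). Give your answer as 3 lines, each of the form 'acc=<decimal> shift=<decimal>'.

Answer: acc=79 shift=7
acc=2895 shift=14
acc=19279 shift=21

Derivation:
byte 0=0xCF: payload=0x4F=79, contrib = 79<<0 = 79; acc -> 79, shift -> 7
byte 1=0x96: payload=0x16=22, contrib = 22<<7 = 2816; acc -> 2895, shift -> 14
byte 2=0x01: payload=0x01=1, contrib = 1<<14 = 16384; acc -> 19279, shift -> 21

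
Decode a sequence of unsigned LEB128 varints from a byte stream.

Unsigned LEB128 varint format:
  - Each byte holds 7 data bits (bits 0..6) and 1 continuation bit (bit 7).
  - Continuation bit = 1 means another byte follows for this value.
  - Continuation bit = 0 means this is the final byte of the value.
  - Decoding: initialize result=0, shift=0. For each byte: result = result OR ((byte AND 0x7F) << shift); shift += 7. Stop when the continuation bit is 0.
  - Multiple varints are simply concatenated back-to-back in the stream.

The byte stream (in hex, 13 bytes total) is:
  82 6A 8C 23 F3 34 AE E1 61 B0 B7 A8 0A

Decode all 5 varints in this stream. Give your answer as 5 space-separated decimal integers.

  byte[0]=0x82 cont=1 payload=0x02=2: acc |= 2<<0 -> acc=2 shift=7
  byte[1]=0x6A cont=0 payload=0x6A=106: acc |= 106<<7 -> acc=13570 shift=14 [end]
Varint 1: bytes[0:2] = 82 6A -> value 13570 (2 byte(s))
  byte[2]=0x8C cont=1 payload=0x0C=12: acc |= 12<<0 -> acc=12 shift=7
  byte[3]=0x23 cont=0 payload=0x23=35: acc |= 35<<7 -> acc=4492 shift=14 [end]
Varint 2: bytes[2:4] = 8C 23 -> value 4492 (2 byte(s))
  byte[4]=0xF3 cont=1 payload=0x73=115: acc |= 115<<0 -> acc=115 shift=7
  byte[5]=0x34 cont=0 payload=0x34=52: acc |= 52<<7 -> acc=6771 shift=14 [end]
Varint 3: bytes[4:6] = F3 34 -> value 6771 (2 byte(s))
  byte[6]=0xAE cont=1 payload=0x2E=46: acc |= 46<<0 -> acc=46 shift=7
  byte[7]=0xE1 cont=1 payload=0x61=97: acc |= 97<<7 -> acc=12462 shift=14
  byte[8]=0x61 cont=0 payload=0x61=97: acc |= 97<<14 -> acc=1601710 shift=21 [end]
Varint 4: bytes[6:9] = AE E1 61 -> value 1601710 (3 byte(s))
  byte[9]=0xB0 cont=1 payload=0x30=48: acc |= 48<<0 -> acc=48 shift=7
  byte[10]=0xB7 cont=1 payload=0x37=55: acc |= 55<<7 -> acc=7088 shift=14
  byte[11]=0xA8 cont=1 payload=0x28=40: acc |= 40<<14 -> acc=662448 shift=21
  byte[12]=0x0A cont=0 payload=0x0A=10: acc |= 10<<21 -> acc=21633968 shift=28 [end]
Varint 5: bytes[9:13] = B0 B7 A8 0A -> value 21633968 (4 byte(s))

Answer: 13570 4492 6771 1601710 21633968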